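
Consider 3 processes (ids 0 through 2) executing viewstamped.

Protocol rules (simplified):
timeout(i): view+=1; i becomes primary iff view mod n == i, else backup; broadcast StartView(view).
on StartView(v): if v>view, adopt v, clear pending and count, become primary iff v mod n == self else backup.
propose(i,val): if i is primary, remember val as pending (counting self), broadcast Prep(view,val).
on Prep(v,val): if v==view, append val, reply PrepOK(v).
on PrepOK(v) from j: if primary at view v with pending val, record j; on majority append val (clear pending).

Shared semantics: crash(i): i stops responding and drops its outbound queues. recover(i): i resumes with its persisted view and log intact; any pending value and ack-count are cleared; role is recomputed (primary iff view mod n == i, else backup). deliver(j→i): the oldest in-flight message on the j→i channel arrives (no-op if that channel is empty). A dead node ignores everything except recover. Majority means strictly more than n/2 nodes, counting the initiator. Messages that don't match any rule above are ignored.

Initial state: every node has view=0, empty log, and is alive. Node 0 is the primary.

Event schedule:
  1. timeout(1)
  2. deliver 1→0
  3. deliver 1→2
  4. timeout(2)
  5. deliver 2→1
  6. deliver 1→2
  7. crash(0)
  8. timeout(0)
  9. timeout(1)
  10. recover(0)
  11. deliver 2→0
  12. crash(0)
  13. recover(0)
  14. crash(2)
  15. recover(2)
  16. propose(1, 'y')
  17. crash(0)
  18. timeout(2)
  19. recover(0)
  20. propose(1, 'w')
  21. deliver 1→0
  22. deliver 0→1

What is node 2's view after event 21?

3

1. timeout(1):  <1:prim v1 ->
2. deliver 1→0:  <0:back v1 ->
3. deliver 1→2:  <2:back v1 ->
4. timeout(2):  <2:prim v2 ->
5. deliver 2→1:  <1:back v2 ->
6. deliver 1→2:  nop
7. crash(0):  <0:✗back v1 ->
8. timeout(0):  nop
9. timeout(1):  <1:back v3 ->
10. recover(0):  <0:back v1 ->
11. deliver 2→0:  <0:back v2 ->
12. crash(0):  <0:✗back v2 ->
13. recover(0):  <0:back v2 ->
14. crash(2):  <2:✗prim v2 ->
15. recover(2):  <2:prim v2 ->
16. propose(1,'y'):  nop
17. crash(0):  <0:✗back v2 ->
18. timeout(2):  <2:back v3 ->
19. recover(0):  <0:back v2 ->
20. propose(1,'w'):  nop
21. deliver 1→0:  <0:prim v3 ->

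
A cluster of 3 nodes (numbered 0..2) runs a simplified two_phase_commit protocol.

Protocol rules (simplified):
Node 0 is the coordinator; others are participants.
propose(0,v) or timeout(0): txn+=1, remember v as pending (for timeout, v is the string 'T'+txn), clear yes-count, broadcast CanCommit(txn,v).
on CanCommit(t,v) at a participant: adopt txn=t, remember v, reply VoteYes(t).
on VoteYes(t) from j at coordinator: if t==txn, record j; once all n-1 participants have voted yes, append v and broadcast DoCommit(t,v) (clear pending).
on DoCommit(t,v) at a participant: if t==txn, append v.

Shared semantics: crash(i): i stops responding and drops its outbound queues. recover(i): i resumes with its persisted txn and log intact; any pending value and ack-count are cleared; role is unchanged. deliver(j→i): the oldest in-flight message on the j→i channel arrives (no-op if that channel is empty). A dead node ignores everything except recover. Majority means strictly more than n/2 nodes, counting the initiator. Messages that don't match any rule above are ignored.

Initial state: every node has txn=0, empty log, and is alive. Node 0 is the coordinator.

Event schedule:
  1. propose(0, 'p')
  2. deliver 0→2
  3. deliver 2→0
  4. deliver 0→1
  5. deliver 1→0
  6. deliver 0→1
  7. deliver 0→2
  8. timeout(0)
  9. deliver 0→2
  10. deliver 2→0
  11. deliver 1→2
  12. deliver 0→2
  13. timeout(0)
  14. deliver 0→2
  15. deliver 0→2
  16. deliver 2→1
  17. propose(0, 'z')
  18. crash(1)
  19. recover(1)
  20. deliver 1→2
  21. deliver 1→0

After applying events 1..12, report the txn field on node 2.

2

e1 propose(0,'p'): 0[coor,t=1,-]
e2 deliver 0→2: 2[part,t=1,-]
e3 deliver 2→0: ·
e4 deliver 0→1: 1[part,t=1,-]
e5 deliver 1→0: 0[coor,t=1,p]
e6 deliver 0→1: 1[part,t=1,p]
e7 deliver 0→2: 2[part,t=1,p]
e8 timeout(0): 0[coor,t=2,p]
e9 deliver 0→2: 2[part,t=2,p]
e10 deliver 2→0: ·
e11 deliver 1→2: ·
e12 deliver 0→2: ·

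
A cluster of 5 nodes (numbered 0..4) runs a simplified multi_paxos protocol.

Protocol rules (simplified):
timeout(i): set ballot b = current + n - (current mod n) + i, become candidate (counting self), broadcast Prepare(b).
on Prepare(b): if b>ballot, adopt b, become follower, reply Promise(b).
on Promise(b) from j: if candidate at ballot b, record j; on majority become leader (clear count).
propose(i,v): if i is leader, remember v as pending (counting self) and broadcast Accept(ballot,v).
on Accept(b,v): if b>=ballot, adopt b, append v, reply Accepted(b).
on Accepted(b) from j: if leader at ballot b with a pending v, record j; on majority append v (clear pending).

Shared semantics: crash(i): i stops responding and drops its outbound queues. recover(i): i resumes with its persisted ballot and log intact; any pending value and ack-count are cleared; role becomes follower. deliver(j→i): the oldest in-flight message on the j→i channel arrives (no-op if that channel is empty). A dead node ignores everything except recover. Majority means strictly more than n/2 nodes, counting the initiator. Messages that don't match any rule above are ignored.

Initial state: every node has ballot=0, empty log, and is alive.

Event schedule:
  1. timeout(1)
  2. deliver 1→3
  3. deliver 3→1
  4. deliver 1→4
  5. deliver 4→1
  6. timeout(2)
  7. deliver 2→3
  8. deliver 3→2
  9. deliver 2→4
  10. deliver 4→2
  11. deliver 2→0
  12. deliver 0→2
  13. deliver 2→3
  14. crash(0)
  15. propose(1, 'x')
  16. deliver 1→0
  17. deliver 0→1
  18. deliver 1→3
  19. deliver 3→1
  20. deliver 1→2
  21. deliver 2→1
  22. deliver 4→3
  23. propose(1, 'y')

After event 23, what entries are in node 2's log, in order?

empty

[1] timeout(1) → N1(cand b6 [-])
[2] deliver 1→3 → N3(foll b6 [-])
[3] deliver 3→1 → ∅
[4] deliver 1→4 → N4(foll b6 [-])
[5] deliver 4→1 → N1(lead b6 [-])
[6] timeout(2) → N2(cand b7 [-])
[7] deliver 2→3 → N3(foll b7 [-])
[8] deliver 3→2 → ∅
[9] deliver 2→4 → N4(foll b7 [-])
[10] deliver 4→2 → N2(lead b7 [-])
[11] deliver 2→0 → N0(foll b7 [-])
[12] deliver 0→2 → ∅
[13] deliver 2→3 → ∅
[14] crash(0) → N0(✗foll b7 [-])
[15] propose(1,'x') → ∅
[16] deliver 1→0 → ∅
[17] deliver 0→1 → ∅
[18] deliver 1→3 → ∅
[19] deliver 3→1 → ∅
[20] deliver 1→2 → ∅
[21] deliver 2→1 → N1(foll b7 [-])
[22] deliver 4→3 → ∅
[23] propose(1,'y') → ∅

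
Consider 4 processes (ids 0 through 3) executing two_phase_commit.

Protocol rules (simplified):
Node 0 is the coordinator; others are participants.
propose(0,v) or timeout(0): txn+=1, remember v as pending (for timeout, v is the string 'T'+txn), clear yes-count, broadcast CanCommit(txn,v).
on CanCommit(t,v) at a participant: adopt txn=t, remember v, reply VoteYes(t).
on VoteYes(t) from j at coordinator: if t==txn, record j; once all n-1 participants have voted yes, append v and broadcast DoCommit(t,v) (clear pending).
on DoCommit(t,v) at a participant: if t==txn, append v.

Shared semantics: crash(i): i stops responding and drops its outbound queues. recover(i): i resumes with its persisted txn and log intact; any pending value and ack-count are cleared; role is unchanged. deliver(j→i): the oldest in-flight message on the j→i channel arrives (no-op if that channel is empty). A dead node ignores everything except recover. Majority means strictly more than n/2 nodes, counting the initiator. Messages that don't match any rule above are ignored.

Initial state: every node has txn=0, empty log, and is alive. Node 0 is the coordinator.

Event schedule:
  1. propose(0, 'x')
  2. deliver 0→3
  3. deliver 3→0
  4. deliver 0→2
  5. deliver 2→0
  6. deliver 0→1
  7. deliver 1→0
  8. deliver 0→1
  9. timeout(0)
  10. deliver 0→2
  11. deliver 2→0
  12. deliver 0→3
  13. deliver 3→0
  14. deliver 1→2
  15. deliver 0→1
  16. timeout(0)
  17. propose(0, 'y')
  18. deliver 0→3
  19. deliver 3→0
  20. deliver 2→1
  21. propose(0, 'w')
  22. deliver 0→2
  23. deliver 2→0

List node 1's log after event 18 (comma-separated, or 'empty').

e1 propose(0,'x'): 0[coor,t=1,-]
e2 deliver 0→3: 3[part,t=1,-]
e3 deliver 3→0: ·
e4 deliver 0→2: 2[part,t=1,-]
e5 deliver 2→0: ·
e6 deliver 0→1: 1[part,t=1,-]
e7 deliver 1→0: 0[coor,t=1,x]
e8 deliver 0→1: 1[part,t=1,x]
e9 timeout(0): 0[coor,t=2,x]
e10 deliver 0→2: 2[part,t=1,x]
e11 deliver 2→0: ·
e12 deliver 0→3: 3[part,t=1,x]
e13 deliver 3→0: ·
e14 deliver 1→2: ·
e15 deliver 0→1: 1[part,t=2,x]
e16 timeout(0): 0[coor,t=3,x]
e17 propose(0,'y'): 0[coor,t=4,x]
e18 deliver 0→3: 3[part,t=2,x]

x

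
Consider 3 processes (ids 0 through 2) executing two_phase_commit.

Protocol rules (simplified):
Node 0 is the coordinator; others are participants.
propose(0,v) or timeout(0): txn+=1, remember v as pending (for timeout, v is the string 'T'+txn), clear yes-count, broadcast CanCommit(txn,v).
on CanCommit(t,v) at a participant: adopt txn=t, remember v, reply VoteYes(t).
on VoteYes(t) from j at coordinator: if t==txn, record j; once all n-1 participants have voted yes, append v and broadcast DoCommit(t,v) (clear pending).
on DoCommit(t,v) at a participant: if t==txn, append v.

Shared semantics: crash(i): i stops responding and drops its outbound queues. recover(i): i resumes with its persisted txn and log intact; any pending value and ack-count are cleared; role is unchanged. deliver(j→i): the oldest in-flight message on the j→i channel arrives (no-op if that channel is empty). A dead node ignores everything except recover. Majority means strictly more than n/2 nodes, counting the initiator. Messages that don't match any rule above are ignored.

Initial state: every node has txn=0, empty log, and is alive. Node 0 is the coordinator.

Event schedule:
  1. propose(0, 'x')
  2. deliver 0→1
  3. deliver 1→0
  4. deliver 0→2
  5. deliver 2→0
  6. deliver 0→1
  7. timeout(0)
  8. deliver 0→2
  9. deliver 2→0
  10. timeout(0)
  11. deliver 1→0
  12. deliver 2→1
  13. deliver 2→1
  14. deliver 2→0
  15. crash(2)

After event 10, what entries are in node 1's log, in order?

x

after 1 — propose(0,'x'): n0:coor/t1/[-]
after 2 — deliver 0→1: n1:part/t1/[-]
after 3 — deliver 1→0: ·
after 4 — deliver 0→2: n2:part/t1/[-]
after 5 — deliver 2→0: n0:coor/t1/[x]
after 6 — deliver 0→1: n1:part/t1/[x]
after 7 — timeout(0): n0:coor/t2/[x]
after 8 — deliver 0→2: n2:part/t1/[x]
after 9 — deliver 2→0: ·
after 10 — timeout(0): n0:coor/t3/[x]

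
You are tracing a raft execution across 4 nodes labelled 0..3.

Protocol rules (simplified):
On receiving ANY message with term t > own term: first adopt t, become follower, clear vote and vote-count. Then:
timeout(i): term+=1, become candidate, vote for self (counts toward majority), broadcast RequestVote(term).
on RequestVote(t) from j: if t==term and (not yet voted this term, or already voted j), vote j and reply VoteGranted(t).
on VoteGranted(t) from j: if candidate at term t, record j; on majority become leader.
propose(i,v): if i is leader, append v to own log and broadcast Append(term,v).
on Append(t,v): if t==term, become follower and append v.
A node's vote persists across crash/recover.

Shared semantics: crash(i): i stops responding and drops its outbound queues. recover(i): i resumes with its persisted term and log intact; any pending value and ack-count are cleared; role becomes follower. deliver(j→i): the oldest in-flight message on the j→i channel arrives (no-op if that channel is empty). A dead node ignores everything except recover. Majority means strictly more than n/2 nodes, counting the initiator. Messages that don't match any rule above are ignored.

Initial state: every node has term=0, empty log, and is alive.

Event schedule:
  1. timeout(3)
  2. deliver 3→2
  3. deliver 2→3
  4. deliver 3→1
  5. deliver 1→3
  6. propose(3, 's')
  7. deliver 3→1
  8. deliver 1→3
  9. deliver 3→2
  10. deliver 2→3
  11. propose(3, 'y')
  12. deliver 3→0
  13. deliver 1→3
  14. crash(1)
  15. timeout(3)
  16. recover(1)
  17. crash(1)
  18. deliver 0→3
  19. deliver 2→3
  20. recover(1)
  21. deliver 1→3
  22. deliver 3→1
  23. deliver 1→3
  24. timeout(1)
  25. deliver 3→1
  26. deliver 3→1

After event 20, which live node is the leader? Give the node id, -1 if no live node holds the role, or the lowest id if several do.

1. timeout(3):  <3:cand t1 ->
2. deliver 3→2:  <2:foll t1 ->
3. deliver 2→3:  nop
4. deliver 3→1:  <1:foll t1 ->
5. deliver 1→3:  <3:lead t1 ->
6. propose(3,'s'):  <3:lead t1 s>
7. deliver 3→1:  <1:foll t1 s>
8. deliver 1→3:  nop
9. deliver 3→2:  <2:foll t1 s>
10. deliver 2→3:  nop
11. propose(3,'y'):  <3:lead t1 s,y>
12. deliver 3→0:  <0:foll t1 ->
13. deliver 1→3:  nop
14. crash(1):  <1:✗foll t1 s>
15. timeout(3):  <3:cand t2 s,y>
16. recover(1):  <1:foll t1 s>
17. crash(1):  <1:✗foll t1 s>
18. deliver 0→3:  nop
19. deliver 2→3:  nop
20. recover(1):  <1:foll t1 s>

-1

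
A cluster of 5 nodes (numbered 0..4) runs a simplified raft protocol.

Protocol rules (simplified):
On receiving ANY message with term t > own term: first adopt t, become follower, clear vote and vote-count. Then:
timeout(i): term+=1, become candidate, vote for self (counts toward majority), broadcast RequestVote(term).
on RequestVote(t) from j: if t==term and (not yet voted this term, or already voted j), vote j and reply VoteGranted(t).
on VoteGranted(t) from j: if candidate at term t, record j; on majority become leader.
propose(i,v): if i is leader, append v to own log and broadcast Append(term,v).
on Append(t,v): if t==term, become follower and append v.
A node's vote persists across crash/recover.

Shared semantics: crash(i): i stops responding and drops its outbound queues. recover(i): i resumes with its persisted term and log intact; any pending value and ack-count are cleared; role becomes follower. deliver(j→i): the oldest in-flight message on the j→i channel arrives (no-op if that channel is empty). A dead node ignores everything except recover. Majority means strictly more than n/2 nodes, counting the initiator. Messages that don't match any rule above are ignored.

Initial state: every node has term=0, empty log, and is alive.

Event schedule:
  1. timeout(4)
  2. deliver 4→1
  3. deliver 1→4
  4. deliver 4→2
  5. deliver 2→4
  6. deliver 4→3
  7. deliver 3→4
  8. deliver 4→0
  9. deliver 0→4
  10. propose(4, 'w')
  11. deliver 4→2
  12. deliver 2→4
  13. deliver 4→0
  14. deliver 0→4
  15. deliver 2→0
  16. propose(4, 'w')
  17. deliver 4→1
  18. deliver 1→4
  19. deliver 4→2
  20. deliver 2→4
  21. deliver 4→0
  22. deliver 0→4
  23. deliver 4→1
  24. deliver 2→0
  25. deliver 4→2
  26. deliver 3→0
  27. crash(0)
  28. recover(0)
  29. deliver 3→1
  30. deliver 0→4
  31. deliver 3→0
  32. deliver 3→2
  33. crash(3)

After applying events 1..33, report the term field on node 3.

1

1. timeout(4):  <4:cand t1 ->
2. deliver 4→1:  <1:foll t1 ->
3. deliver 1→4:  nop
4. deliver 4→2:  <2:foll t1 ->
5. deliver 2→4:  <4:lead t1 ->
6. deliver 4→3:  <3:foll t1 ->
7. deliver 3→4:  nop
8. deliver 4→0:  <0:foll t1 ->
9. deliver 0→4:  nop
10. propose(4,'w'):  <4:lead t1 w>
11. deliver 4→2:  <2:foll t1 w>
12. deliver 2→4:  nop
13. deliver 4→0:  <0:foll t1 w>
14. deliver 0→4:  nop
15. deliver 2→0:  nop
16. propose(4,'w'):  <4:lead t1 w,w>
17. deliver 4→1:  <1:foll t1 w>
18. deliver 1→4:  nop
19. deliver 4→2:  <2:foll t1 w,w>
20. deliver 2→4:  nop
21. deliver 4→0:  <0:foll t1 w,w>
22. deliver 0→4:  nop
23. deliver 4→1:  <1:foll t1 w,w>
24. deliver 2→0:  nop
25. deliver 4→2:  nop
26. deliver 3→0:  nop
27. crash(0):  <0:✗foll t1 w,w>
28. recover(0):  <0:foll t1 w,w>
29. deliver 3→1:  nop
30. deliver 0→4:  nop
31. deliver 3→0:  nop
32. deliver 3→2:  nop
33. crash(3):  <3:✗foll t1 ->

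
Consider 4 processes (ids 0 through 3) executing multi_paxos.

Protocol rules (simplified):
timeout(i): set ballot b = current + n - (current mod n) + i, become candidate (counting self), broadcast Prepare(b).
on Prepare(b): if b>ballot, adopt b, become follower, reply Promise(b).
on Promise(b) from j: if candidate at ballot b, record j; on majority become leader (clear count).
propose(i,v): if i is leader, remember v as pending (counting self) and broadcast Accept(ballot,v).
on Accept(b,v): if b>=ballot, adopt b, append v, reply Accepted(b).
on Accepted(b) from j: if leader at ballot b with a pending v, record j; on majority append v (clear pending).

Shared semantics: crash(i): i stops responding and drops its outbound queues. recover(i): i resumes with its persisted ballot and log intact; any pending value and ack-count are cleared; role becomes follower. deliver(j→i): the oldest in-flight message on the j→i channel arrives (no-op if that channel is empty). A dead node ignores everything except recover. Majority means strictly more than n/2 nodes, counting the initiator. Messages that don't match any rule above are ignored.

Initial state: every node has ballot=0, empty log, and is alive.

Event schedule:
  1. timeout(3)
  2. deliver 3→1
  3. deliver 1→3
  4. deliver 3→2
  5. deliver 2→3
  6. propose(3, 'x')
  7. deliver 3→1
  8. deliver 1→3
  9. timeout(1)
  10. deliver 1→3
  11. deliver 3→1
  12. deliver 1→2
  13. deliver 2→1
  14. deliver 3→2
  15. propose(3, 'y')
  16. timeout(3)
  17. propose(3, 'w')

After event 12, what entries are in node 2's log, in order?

after 1 — timeout(3): n3:cand/b7/[-]
after 2 — deliver 3→1: n1:foll/b7/[-]
after 3 — deliver 1→3: ·
after 4 — deliver 3→2: n2:foll/b7/[-]
after 5 — deliver 2→3: n3:lead/b7/[-]
after 6 — propose(3,'x'): ·
after 7 — deliver 3→1: n1:foll/b7/[x]
after 8 — deliver 1→3: ·
after 9 — timeout(1): n1:cand/b9/[x]
after 10 — deliver 1→3: n3:foll/b9/[-]
after 11 — deliver 3→1: ·
after 12 — deliver 1→2: n2:foll/b9/[-]

empty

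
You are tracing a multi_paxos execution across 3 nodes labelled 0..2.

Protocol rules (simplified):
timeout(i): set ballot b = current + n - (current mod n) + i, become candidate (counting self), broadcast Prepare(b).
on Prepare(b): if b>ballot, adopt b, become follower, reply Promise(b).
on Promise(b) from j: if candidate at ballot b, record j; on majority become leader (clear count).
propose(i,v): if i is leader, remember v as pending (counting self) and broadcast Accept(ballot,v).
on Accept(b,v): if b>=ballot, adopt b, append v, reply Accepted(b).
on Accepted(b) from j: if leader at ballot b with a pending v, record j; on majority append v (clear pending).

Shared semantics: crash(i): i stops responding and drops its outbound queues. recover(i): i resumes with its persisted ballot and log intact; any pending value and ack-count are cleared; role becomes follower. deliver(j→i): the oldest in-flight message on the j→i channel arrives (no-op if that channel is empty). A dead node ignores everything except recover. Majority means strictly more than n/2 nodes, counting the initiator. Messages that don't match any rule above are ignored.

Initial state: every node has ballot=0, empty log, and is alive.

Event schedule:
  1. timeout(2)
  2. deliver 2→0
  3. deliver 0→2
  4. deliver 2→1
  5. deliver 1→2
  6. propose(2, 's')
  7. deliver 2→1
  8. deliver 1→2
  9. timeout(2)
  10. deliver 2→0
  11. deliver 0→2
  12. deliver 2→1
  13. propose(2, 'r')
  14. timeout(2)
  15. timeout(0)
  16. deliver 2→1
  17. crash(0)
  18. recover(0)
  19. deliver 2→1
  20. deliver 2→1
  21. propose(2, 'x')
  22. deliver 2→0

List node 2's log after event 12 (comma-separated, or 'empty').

s

e1 timeout(2): 2[cand,b=5,-]
e2 deliver 2→0: 0[foll,b=5,-]
e3 deliver 0→2: 2[lead,b=5,-]
e4 deliver 2→1: 1[foll,b=5,-]
e5 deliver 1→2: ·
e6 propose(2,'s'): ·
e7 deliver 2→1: 1[foll,b=5,s]
e8 deliver 1→2: 2[lead,b=5,s]
e9 timeout(2): 2[cand,b=8,s]
e10 deliver 2→0: 0[foll,b=5,s]
e11 deliver 0→2: ·
e12 deliver 2→1: 1[foll,b=8,s]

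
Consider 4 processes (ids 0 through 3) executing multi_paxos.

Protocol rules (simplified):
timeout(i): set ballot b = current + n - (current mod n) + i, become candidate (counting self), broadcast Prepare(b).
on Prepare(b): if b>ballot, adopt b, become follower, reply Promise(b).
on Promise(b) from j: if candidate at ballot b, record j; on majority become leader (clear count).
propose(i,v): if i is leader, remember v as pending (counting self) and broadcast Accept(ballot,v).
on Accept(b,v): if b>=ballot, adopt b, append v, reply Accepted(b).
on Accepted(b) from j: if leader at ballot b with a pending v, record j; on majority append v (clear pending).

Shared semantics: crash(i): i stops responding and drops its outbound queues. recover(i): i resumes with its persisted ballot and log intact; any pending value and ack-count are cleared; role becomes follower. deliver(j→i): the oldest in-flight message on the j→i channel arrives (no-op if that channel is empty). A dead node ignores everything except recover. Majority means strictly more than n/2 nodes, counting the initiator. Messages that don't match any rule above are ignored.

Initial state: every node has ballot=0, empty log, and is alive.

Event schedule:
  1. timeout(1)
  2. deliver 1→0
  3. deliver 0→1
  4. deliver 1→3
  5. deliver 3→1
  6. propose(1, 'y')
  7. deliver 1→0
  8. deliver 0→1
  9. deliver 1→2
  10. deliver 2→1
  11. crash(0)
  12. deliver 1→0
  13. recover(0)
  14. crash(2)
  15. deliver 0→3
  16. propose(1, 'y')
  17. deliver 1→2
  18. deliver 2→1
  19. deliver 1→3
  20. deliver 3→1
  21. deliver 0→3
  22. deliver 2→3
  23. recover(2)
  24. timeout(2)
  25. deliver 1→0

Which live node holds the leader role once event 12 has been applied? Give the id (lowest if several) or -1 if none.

e1 timeout(1): 1[cand,b=5,-]
e2 deliver 1→0: 0[foll,b=5,-]
e3 deliver 0→1: ·
e4 deliver 1→3: 3[foll,b=5,-]
e5 deliver 3→1: 1[lead,b=5,-]
e6 propose(1,'y'): ·
e7 deliver 1→0: 0[foll,b=5,y]
e8 deliver 0→1: ·
e9 deliver 1→2: 2[foll,b=5,-]
e10 deliver 2→1: ·
e11 crash(0): 0[✗foll,b=5,y]
e12 deliver 1→0: ·

1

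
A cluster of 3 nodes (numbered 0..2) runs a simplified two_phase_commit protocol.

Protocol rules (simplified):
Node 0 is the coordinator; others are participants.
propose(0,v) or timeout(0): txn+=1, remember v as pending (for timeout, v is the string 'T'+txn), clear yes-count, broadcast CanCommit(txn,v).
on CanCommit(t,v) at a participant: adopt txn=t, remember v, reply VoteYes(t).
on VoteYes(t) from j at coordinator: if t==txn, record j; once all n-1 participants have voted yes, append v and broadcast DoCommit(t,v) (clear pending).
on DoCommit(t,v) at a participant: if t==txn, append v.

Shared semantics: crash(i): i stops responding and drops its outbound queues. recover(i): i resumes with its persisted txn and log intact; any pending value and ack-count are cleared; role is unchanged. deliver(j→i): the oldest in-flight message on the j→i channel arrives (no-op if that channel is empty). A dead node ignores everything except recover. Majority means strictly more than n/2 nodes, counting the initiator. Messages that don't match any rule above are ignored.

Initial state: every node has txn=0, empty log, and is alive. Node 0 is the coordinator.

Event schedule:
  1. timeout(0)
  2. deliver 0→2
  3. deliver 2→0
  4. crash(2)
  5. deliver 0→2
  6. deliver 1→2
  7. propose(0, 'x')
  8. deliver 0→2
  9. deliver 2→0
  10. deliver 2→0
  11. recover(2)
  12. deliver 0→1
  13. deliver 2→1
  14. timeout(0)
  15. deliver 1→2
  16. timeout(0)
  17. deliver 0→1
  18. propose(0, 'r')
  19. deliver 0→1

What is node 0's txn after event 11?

[1] timeout(0) → N0(coor t1 [-])
[2] deliver 0→2 → N2(part t1 [-])
[3] deliver 2→0 → ∅
[4] crash(2) → N2(✗part t1 [-])
[5] deliver 0→2 → ∅
[6] deliver 1→2 → ∅
[7] propose(0,'x') → N0(coor t2 [-])
[8] deliver 0→2 → ∅
[9] deliver 2→0 → ∅
[10] deliver 2→0 → ∅
[11] recover(2) → N2(part t1 [-])

2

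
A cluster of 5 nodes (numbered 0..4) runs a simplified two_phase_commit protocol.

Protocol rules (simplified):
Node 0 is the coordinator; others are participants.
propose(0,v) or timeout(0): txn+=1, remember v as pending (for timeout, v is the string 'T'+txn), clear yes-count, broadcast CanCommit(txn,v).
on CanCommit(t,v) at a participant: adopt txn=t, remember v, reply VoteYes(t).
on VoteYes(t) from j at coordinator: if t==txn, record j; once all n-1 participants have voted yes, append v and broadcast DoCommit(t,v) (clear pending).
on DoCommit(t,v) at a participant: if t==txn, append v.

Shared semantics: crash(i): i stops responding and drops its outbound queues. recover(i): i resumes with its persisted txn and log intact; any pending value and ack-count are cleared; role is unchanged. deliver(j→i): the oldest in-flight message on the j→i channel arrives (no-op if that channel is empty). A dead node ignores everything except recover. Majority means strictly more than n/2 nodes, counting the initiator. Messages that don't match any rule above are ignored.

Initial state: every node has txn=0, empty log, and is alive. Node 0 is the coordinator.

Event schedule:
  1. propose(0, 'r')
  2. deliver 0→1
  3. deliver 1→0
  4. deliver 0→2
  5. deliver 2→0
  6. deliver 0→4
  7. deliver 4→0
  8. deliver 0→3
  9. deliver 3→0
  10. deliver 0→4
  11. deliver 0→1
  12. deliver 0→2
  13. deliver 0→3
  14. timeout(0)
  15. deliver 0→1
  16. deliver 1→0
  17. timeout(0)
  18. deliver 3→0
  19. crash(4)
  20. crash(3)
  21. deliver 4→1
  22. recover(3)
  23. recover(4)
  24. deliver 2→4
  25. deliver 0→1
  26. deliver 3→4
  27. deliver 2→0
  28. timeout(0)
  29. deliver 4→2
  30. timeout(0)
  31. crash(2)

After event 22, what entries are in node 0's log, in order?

r

after 1 — propose(0,'r'): n0:coor/t1/[-]
after 2 — deliver 0→1: n1:part/t1/[-]
after 3 — deliver 1→0: ·
after 4 — deliver 0→2: n2:part/t1/[-]
after 5 — deliver 2→0: ·
after 6 — deliver 0→4: n4:part/t1/[-]
after 7 — deliver 4→0: ·
after 8 — deliver 0→3: n3:part/t1/[-]
after 9 — deliver 3→0: n0:coor/t1/[r]
after 10 — deliver 0→4: n4:part/t1/[r]
after 11 — deliver 0→1: n1:part/t1/[r]
after 12 — deliver 0→2: n2:part/t1/[r]
after 13 — deliver 0→3: n3:part/t1/[r]
after 14 — timeout(0): n0:coor/t2/[r]
after 15 — deliver 0→1: n1:part/t2/[r]
after 16 — deliver 1→0: ·
after 17 — timeout(0): n0:coor/t3/[r]
after 18 — deliver 3→0: ·
after 19 — crash(4): n4:✗part/t1/[r]
after 20 — crash(3): n3:✗part/t1/[r]
after 21 — deliver 4→1: ·
after 22 — recover(3): n3:part/t1/[r]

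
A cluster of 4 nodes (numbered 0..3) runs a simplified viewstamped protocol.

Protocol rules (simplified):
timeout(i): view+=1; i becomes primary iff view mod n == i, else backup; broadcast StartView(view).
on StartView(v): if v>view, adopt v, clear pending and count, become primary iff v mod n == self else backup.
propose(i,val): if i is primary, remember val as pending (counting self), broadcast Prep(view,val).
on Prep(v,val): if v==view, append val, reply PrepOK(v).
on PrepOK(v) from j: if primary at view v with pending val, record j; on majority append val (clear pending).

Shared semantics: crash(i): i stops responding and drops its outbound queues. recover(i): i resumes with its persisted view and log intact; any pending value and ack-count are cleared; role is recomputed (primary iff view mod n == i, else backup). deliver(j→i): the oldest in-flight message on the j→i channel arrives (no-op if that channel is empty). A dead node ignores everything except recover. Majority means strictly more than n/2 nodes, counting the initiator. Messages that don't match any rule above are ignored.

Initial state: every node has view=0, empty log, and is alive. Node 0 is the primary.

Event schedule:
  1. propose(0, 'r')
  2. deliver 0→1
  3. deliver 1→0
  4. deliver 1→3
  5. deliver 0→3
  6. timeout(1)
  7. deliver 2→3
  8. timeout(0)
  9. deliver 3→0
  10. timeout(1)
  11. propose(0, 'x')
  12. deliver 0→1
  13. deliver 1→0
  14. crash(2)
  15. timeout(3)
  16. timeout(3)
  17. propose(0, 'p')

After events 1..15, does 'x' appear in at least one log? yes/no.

after 1 — propose(0,'r'): ·
after 2 — deliver 0→1: n1:back/v0/[r]
after 3 — deliver 1→0: ·
after 4 — deliver 1→3: ·
after 5 — deliver 0→3: n3:back/v0/[r]
after 6 — timeout(1): n1:prim/v1/[r]
after 7 — deliver 2→3: ·
after 8 — timeout(0): n0:back/v1/[-]
after 9 — deliver 3→0: ·
after 10 — timeout(1): n1:back/v2/[r]
after 11 — propose(0,'x'): ·
after 12 — deliver 0→1: ·
after 13 — deliver 1→0: ·
after 14 — crash(2): n2:✗back/v0/[-]
after 15 — timeout(3): n3:back/v1/[r]

no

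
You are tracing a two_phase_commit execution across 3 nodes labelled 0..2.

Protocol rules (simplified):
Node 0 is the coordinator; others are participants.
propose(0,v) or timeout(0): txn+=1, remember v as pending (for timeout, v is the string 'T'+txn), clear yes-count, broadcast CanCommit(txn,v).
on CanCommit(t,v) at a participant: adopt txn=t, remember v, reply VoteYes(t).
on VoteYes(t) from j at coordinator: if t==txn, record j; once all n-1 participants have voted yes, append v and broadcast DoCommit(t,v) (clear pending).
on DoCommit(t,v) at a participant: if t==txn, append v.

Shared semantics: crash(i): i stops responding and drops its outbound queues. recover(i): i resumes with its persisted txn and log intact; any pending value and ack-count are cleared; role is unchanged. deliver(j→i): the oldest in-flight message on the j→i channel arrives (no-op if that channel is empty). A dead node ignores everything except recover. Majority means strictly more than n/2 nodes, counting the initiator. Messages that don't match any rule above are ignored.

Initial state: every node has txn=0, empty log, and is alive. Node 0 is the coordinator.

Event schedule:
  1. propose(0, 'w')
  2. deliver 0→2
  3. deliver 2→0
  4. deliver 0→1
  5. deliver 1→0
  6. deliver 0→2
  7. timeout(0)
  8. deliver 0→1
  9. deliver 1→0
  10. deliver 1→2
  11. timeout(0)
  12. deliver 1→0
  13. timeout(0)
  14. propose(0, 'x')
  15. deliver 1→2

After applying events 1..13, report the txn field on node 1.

1

[1] propose(0,'w') → N0(coor t1 [-])
[2] deliver 0→2 → N2(part t1 [-])
[3] deliver 2→0 → ∅
[4] deliver 0→1 → N1(part t1 [-])
[5] deliver 1→0 → N0(coor t1 [w])
[6] deliver 0→2 → N2(part t1 [w])
[7] timeout(0) → N0(coor t2 [w])
[8] deliver 0→1 → N1(part t1 [w])
[9] deliver 1→0 → ∅
[10] deliver 1→2 → ∅
[11] timeout(0) → N0(coor t3 [w])
[12] deliver 1→0 → ∅
[13] timeout(0) → N0(coor t4 [w])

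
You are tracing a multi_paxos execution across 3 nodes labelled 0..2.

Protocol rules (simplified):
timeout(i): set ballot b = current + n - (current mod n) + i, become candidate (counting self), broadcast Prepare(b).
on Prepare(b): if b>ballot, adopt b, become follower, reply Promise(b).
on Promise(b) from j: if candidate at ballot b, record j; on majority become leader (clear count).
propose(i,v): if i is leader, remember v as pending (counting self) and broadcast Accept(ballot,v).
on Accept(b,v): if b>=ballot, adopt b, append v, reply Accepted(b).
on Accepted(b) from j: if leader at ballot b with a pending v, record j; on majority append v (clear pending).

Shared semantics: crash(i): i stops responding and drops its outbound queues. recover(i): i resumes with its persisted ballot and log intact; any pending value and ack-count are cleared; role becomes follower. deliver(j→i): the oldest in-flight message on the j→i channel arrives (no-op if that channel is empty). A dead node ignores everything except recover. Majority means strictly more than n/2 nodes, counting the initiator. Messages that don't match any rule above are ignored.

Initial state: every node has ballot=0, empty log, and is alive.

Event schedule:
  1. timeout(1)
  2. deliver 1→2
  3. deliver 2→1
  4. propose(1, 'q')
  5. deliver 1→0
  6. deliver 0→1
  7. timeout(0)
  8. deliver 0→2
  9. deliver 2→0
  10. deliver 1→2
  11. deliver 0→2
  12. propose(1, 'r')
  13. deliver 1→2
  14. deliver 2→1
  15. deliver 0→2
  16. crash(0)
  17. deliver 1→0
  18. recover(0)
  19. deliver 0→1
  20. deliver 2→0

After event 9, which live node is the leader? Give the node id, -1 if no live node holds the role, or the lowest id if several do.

e1 timeout(1): 1[cand,b=4,-]
e2 deliver 1→2: 2[foll,b=4,-]
e3 deliver 2→1: 1[lead,b=4,-]
e4 propose(1,'q'): ·
e5 deliver 1→0: 0[foll,b=4,-]
e6 deliver 0→1: ·
e7 timeout(0): 0[cand,b=6,-]
e8 deliver 0→2: 2[foll,b=6,-]
e9 deliver 2→0: 0[lead,b=6,-]

0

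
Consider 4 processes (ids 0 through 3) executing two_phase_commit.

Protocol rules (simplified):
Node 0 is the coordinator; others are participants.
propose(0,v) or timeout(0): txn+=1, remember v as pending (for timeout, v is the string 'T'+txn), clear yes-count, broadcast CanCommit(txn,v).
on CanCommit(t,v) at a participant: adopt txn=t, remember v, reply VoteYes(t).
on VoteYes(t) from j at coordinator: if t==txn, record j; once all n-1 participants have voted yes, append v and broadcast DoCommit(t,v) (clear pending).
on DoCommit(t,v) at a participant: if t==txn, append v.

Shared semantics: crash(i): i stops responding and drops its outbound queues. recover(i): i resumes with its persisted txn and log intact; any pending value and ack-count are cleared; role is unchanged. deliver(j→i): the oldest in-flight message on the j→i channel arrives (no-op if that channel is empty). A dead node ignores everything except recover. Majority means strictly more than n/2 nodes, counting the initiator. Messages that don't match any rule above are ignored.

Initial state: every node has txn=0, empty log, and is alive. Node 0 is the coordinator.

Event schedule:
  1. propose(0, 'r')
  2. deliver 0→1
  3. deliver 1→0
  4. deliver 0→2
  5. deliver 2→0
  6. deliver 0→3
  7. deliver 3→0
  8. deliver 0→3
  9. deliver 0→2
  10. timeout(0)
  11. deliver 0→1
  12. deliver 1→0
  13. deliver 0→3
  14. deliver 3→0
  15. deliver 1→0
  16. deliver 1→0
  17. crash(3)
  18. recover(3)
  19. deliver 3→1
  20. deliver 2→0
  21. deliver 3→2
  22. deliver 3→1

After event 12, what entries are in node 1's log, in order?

after 1 — propose(0,'r'): n0:coor/t1/[-]
after 2 — deliver 0→1: n1:part/t1/[-]
after 3 — deliver 1→0: ·
after 4 — deliver 0→2: n2:part/t1/[-]
after 5 — deliver 2→0: ·
after 6 — deliver 0→3: n3:part/t1/[-]
after 7 — deliver 3→0: n0:coor/t1/[r]
after 8 — deliver 0→3: n3:part/t1/[r]
after 9 — deliver 0→2: n2:part/t1/[r]
after 10 — timeout(0): n0:coor/t2/[r]
after 11 — deliver 0→1: n1:part/t1/[r]
after 12 — deliver 1→0: ·

r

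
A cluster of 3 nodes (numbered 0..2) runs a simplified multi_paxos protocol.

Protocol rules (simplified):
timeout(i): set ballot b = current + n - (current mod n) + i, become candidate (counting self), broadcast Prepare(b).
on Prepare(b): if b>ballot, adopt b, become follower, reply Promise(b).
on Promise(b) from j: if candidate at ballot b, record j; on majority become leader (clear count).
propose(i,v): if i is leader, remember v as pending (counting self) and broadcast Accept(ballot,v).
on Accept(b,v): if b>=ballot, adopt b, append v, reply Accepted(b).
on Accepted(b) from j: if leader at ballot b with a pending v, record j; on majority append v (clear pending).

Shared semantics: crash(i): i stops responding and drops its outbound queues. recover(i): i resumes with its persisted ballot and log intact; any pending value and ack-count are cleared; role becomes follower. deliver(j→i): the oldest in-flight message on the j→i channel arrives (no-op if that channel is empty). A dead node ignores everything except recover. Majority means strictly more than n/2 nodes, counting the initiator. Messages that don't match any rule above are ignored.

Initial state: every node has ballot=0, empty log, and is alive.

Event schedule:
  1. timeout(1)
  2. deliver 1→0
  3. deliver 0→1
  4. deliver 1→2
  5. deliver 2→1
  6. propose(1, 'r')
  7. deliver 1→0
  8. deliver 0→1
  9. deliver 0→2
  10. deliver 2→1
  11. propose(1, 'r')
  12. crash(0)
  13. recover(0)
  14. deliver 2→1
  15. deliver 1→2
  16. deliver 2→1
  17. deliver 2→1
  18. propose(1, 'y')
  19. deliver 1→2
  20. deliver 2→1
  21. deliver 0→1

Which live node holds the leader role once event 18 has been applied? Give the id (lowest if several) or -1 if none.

1

e1 timeout(1): 1[cand,b=4,-]
e2 deliver 1→0: 0[foll,b=4,-]
e3 deliver 0→1: 1[lead,b=4,-]
e4 deliver 1→2: 2[foll,b=4,-]
e5 deliver 2→1: ·
e6 propose(1,'r'): ·
e7 deliver 1→0: 0[foll,b=4,r]
e8 deliver 0→1: 1[lead,b=4,r]
e9 deliver 0→2: ·
e10 deliver 2→1: ·
e11 propose(1,'r'): ·
e12 crash(0): 0[✗foll,b=4,r]
e13 recover(0): 0[foll,b=4,r]
e14 deliver 2→1: ·
e15 deliver 1→2: 2[foll,b=4,r]
e16 deliver 2→1: 1[lead,b=4,r,r]
e17 deliver 2→1: ·
e18 propose(1,'y'): ·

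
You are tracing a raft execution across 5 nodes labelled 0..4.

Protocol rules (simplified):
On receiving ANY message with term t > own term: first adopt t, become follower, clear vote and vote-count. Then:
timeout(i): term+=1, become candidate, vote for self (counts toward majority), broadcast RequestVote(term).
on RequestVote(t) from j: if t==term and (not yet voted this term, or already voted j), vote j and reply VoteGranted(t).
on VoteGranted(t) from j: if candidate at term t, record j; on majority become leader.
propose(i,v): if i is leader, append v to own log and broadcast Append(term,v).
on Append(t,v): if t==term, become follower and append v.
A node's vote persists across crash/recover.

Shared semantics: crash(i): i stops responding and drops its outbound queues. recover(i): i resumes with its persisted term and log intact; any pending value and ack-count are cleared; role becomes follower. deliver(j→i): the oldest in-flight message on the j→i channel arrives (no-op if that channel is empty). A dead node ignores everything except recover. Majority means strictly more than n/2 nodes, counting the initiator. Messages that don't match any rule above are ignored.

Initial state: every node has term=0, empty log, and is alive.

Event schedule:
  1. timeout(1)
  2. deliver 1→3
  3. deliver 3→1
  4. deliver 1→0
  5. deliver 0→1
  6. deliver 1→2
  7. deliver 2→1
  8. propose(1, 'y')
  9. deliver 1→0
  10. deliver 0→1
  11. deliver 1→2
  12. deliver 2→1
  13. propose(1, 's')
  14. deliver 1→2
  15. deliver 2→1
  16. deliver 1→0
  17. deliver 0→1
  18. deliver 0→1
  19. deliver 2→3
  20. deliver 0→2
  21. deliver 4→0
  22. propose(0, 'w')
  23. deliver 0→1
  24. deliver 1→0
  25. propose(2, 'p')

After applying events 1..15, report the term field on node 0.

1

e1 timeout(1): 1[cand,t=1,-]
e2 deliver 1→3: 3[foll,t=1,-]
e3 deliver 3→1: ·
e4 deliver 1→0: 0[foll,t=1,-]
e5 deliver 0→1: 1[lead,t=1,-]
e6 deliver 1→2: 2[foll,t=1,-]
e7 deliver 2→1: ·
e8 propose(1,'y'): 1[lead,t=1,y]
e9 deliver 1→0: 0[foll,t=1,y]
e10 deliver 0→1: ·
e11 deliver 1→2: 2[foll,t=1,y]
e12 deliver 2→1: ·
e13 propose(1,'s'): 1[lead,t=1,y,s]
e14 deliver 1→2: 2[foll,t=1,y,s]
e15 deliver 2→1: ·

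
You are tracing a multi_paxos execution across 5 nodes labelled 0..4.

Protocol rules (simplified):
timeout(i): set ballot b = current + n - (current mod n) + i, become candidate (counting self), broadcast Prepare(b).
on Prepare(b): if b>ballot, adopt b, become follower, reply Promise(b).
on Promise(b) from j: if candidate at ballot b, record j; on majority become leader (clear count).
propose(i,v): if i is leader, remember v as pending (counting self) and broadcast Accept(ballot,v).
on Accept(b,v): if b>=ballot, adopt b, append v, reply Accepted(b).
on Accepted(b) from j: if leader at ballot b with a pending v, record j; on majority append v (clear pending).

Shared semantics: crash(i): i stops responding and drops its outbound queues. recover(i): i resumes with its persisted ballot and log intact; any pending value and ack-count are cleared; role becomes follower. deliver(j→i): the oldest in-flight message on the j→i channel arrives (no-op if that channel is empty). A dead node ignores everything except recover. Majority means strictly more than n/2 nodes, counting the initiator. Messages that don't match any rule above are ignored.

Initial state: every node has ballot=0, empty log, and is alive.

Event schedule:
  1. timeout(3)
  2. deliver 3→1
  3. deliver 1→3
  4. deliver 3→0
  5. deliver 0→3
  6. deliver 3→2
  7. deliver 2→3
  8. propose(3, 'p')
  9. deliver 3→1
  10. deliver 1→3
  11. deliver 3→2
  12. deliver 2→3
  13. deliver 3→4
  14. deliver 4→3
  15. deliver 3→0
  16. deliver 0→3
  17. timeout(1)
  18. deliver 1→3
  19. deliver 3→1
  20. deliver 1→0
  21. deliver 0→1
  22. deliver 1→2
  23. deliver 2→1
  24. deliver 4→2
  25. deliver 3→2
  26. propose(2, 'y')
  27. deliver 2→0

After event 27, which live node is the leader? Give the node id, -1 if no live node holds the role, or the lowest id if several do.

1. timeout(3):  <3:cand b8 ->
2. deliver 3→1:  <1:foll b8 ->
3. deliver 1→3:  nop
4. deliver 3→0:  <0:foll b8 ->
5. deliver 0→3:  <3:lead b8 ->
6. deliver 3→2:  <2:foll b8 ->
7. deliver 2→3:  nop
8. propose(3,'p'):  nop
9. deliver 3→1:  <1:foll b8 p>
10. deliver 1→3:  nop
11. deliver 3→2:  <2:foll b8 p>
12. deliver 2→3:  <3:lead b8 p>
13. deliver 3→4:  <4:foll b8 ->
14. deliver 4→3:  nop
15. deliver 3→0:  <0:foll b8 p>
16. deliver 0→3:  nop
17. timeout(1):  <1:cand b11 p>
18. deliver 1→3:  <3:foll b11 p>
19. deliver 3→1:  nop
20. deliver 1→0:  <0:foll b11 p>
21. deliver 0→1:  <1:lead b11 p>
22. deliver 1→2:  <2:foll b11 p>
23. deliver 2→1:  nop
24. deliver 4→2:  nop
25. deliver 3→2:  nop
26. propose(2,'y'):  nop
27. deliver 2→0:  nop

1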